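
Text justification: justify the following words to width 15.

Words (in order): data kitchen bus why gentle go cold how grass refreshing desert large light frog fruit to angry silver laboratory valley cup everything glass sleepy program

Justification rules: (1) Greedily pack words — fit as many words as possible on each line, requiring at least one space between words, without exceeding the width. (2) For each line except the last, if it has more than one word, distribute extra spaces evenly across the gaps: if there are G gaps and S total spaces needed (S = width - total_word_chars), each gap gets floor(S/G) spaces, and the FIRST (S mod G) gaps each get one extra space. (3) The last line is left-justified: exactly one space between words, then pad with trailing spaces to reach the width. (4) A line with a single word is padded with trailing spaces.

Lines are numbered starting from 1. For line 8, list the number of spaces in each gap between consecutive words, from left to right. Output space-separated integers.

Line 1: ['data', 'kitchen'] (min_width=12, slack=3)
Line 2: ['bus', 'why', 'gentle'] (min_width=14, slack=1)
Line 3: ['go', 'cold', 'how'] (min_width=11, slack=4)
Line 4: ['grass'] (min_width=5, slack=10)
Line 5: ['refreshing'] (min_width=10, slack=5)
Line 6: ['desert', 'large'] (min_width=12, slack=3)
Line 7: ['light', 'frog'] (min_width=10, slack=5)
Line 8: ['fruit', 'to', 'angry'] (min_width=14, slack=1)
Line 9: ['silver'] (min_width=6, slack=9)
Line 10: ['laboratory'] (min_width=10, slack=5)
Line 11: ['valley', 'cup'] (min_width=10, slack=5)
Line 12: ['everything'] (min_width=10, slack=5)
Line 13: ['glass', 'sleepy'] (min_width=12, slack=3)
Line 14: ['program'] (min_width=7, slack=8)

Answer: 2 1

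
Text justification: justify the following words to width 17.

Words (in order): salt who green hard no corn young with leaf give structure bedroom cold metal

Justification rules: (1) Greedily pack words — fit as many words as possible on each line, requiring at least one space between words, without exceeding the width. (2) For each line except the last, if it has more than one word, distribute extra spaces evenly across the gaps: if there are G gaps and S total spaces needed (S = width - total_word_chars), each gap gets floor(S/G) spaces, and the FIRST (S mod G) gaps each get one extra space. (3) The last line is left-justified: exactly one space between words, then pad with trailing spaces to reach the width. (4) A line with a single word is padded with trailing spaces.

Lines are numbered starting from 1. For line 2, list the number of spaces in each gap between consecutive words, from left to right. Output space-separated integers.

Line 1: ['salt', 'who', 'green'] (min_width=14, slack=3)
Line 2: ['hard', 'no', 'corn'] (min_width=12, slack=5)
Line 3: ['young', 'with', 'leaf'] (min_width=15, slack=2)
Line 4: ['give', 'structure'] (min_width=14, slack=3)
Line 5: ['bedroom', 'cold'] (min_width=12, slack=5)
Line 6: ['metal'] (min_width=5, slack=12)

Answer: 4 3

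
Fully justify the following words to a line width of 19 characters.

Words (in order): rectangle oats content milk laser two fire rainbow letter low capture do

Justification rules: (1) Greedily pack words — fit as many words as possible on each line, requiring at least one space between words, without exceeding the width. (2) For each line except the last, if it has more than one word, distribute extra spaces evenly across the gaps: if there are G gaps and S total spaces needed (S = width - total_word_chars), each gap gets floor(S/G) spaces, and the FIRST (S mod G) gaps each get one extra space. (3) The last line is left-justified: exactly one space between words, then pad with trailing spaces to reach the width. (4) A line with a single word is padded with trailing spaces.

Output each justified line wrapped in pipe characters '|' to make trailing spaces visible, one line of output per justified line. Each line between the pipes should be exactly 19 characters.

Line 1: ['rectangle', 'oats'] (min_width=14, slack=5)
Line 2: ['content', 'milk', 'laser'] (min_width=18, slack=1)
Line 3: ['two', 'fire', 'rainbow'] (min_width=16, slack=3)
Line 4: ['letter', 'low', 'capture'] (min_width=18, slack=1)
Line 5: ['do'] (min_width=2, slack=17)

Answer: |rectangle      oats|
|content  milk laser|
|two   fire  rainbow|
|letter  low capture|
|do                 |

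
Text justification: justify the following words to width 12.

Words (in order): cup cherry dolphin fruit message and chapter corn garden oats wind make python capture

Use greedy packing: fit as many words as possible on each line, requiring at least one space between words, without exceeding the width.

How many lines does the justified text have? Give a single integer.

Answer: 9

Derivation:
Line 1: ['cup', 'cherry'] (min_width=10, slack=2)
Line 2: ['dolphin'] (min_width=7, slack=5)
Line 3: ['fruit'] (min_width=5, slack=7)
Line 4: ['message', 'and'] (min_width=11, slack=1)
Line 5: ['chapter', 'corn'] (min_width=12, slack=0)
Line 6: ['garden', 'oats'] (min_width=11, slack=1)
Line 7: ['wind', 'make'] (min_width=9, slack=3)
Line 8: ['python'] (min_width=6, slack=6)
Line 9: ['capture'] (min_width=7, slack=5)
Total lines: 9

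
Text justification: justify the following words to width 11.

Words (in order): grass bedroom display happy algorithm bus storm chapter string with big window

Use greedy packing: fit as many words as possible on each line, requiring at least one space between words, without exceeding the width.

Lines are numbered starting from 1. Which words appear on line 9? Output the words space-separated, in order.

Line 1: ['grass'] (min_width=5, slack=6)
Line 2: ['bedroom'] (min_width=7, slack=4)
Line 3: ['display'] (min_width=7, slack=4)
Line 4: ['happy'] (min_width=5, slack=6)
Line 5: ['algorithm'] (min_width=9, slack=2)
Line 6: ['bus', 'storm'] (min_width=9, slack=2)
Line 7: ['chapter'] (min_width=7, slack=4)
Line 8: ['string', 'with'] (min_width=11, slack=0)
Line 9: ['big', 'window'] (min_width=10, slack=1)

Answer: big window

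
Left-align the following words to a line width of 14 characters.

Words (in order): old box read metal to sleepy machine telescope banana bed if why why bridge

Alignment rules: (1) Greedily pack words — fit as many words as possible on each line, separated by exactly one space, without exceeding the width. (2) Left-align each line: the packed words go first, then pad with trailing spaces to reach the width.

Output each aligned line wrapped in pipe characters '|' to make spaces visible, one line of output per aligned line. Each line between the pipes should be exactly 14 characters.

Line 1: ['old', 'box', 'read'] (min_width=12, slack=2)
Line 2: ['metal', 'to'] (min_width=8, slack=6)
Line 3: ['sleepy', 'machine'] (min_width=14, slack=0)
Line 4: ['telescope'] (min_width=9, slack=5)
Line 5: ['banana', 'bed', 'if'] (min_width=13, slack=1)
Line 6: ['why', 'why', 'bridge'] (min_width=14, slack=0)

Answer: |old box read  |
|metal to      |
|sleepy machine|
|telescope     |
|banana bed if |
|why why bridge|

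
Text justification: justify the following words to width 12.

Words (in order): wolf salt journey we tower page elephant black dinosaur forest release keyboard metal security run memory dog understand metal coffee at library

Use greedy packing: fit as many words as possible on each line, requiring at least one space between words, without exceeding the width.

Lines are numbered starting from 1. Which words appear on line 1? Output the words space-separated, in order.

Answer: wolf salt

Derivation:
Line 1: ['wolf', 'salt'] (min_width=9, slack=3)
Line 2: ['journey', 'we'] (min_width=10, slack=2)
Line 3: ['tower', 'page'] (min_width=10, slack=2)
Line 4: ['elephant'] (min_width=8, slack=4)
Line 5: ['black'] (min_width=5, slack=7)
Line 6: ['dinosaur'] (min_width=8, slack=4)
Line 7: ['forest'] (min_width=6, slack=6)
Line 8: ['release'] (min_width=7, slack=5)
Line 9: ['keyboard'] (min_width=8, slack=4)
Line 10: ['metal'] (min_width=5, slack=7)
Line 11: ['security', 'run'] (min_width=12, slack=0)
Line 12: ['memory', 'dog'] (min_width=10, slack=2)
Line 13: ['understand'] (min_width=10, slack=2)
Line 14: ['metal', 'coffee'] (min_width=12, slack=0)
Line 15: ['at', 'library'] (min_width=10, slack=2)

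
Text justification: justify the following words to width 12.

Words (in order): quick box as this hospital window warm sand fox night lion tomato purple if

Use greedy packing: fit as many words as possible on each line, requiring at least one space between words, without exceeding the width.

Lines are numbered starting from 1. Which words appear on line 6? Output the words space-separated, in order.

Line 1: ['quick', 'box', 'as'] (min_width=12, slack=0)
Line 2: ['this'] (min_width=4, slack=8)
Line 3: ['hospital'] (min_width=8, slack=4)
Line 4: ['window', 'warm'] (min_width=11, slack=1)
Line 5: ['sand', 'fox'] (min_width=8, slack=4)
Line 6: ['night', 'lion'] (min_width=10, slack=2)
Line 7: ['tomato'] (min_width=6, slack=6)
Line 8: ['purple', 'if'] (min_width=9, slack=3)

Answer: night lion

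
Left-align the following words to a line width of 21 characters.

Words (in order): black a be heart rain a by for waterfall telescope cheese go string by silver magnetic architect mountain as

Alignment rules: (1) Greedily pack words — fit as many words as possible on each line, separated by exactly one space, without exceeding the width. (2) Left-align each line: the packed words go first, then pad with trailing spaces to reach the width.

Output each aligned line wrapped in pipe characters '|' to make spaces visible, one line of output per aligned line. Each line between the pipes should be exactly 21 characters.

Answer: |black a be heart rain|
|a by for waterfall   |
|telescope cheese go  |
|string by silver     |
|magnetic architect   |
|mountain as          |

Derivation:
Line 1: ['black', 'a', 'be', 'heart', 'rain'] (min_width=21, slack=0)
Line 2: ['a', 'by', 'for', 'waterfall'] (min_width=18, slack=3)
Line 3: ['telescope', 'cheese', 'go'] (min_width=19, slack=2)
Line 4: ['string', 'by', 'silver'] (min_width=16, slack=5)
Line 5: ['magnetic', 'architect'] (min_width=18, slack=3)
Line 6: ['mountain', 'as'] (min_width=11, slack=10)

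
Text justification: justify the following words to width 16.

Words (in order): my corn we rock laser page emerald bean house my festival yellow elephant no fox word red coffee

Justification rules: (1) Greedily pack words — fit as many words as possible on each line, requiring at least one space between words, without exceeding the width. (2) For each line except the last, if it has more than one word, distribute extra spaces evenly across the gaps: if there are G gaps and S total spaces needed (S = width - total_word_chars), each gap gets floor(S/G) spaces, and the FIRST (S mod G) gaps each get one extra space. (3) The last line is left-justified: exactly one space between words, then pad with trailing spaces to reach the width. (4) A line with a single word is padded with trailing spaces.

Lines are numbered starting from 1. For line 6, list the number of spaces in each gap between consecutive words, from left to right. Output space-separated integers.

Answer: 2 1

Derivation:
Line 1: ['my', 'corn', 'we', 'rock'] (min_width=15, slack=1)
Line 2: ['laser', 'page'] (min_width=10, slack=6)
Line 3: ['emerald', 'bean'] (min_width=12, slack=4)
Line 4: ['house', 'my'] (min_width=8, slack=8)
Line 5: ['festival', 'yellow'] (min_width=15, slack=1)
Line 6: ['elephant', 'no', 'fox'] (min_width=15, slack=1)
Line 7: ['word', 'red', 'coffee'] (min_width=15, slack=1)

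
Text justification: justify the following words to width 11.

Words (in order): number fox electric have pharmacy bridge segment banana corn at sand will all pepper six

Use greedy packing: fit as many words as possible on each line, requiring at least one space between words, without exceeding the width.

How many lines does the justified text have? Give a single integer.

Line 1: ['number', 'fox'] (min_width=10, slack=1)
Line 2: ['electric'] (min_width=8, slack=3)
Line 3: ['have'] (min_width=4, slack=7)
Line 4: ['pharmacy'] (min_width=8, slack=3)
Line 5: ['bridge'] (min_width=6, slack=5)
Line 6: ['segment'] (min_width=7, slack=4)
Line 7: ['banana', 'corn'] (min_width=11, slack=0)
Line 8: ['at', 'sand'] (min_width=7, slack=4)
Line 9: ['will', 'all'] (min_width=8, slack=3)
Line 10: ['pepper', 'six'] (min_width=10, slack=1)
Total lines: 10

Answer: 10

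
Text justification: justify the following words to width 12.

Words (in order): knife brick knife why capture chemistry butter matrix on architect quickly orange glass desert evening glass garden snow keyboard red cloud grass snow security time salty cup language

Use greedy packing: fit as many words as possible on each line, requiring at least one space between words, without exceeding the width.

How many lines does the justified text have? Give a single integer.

Answer: 19

Derivation:
Line 1: ['knife', 'brick'] (min_width=11, slack=1)
Line 2: ['knife', 'why'] (min_width=9, slack=3)
Line 3: ['capture'] (min_width=7, slack=5)
Line 4: ['chemistry'] (min_width=9, slack=3)
Line 5: ['butter'] (min_width=6, slack=6)
Line 6: ['matrix', 'on'] (min_width=9, slack=3)
Line 7: ['architect'] (min_width=9, slack=3)
Line 8: ['quickly'] (min_width=7, slack=5)
Line 9: ['orange', 'glass'] (min_width=12, slack=0)
Line 10: ['desert'] (min_width=6, slack=6)
Line 11: ['evening'] (min_width=7, slack=5)
Line 12: ['glass', 'garden'] (min_width=12, slack=0)
Line 13: ['snow'] (min_width=4, slack=8)
Line 14: ['keyboard', 'red'] (min_width=12, slack=0)
Line 15: ['cloud', 'grass'] (min_width=11, slack=1)
Line 16: ['snow'] (min_width=4, slack=8)
Line 17: ['security'] (min_width=8, slack=4)
Line 18: ['time', 'salty'] (min_width=10, slack=2)
Line 19: ['cup', 'language'] (min_width=12, slack=0)
Total lines: 19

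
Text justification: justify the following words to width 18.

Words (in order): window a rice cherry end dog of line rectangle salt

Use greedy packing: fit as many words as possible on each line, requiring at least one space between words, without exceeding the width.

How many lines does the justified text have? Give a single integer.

Line 1: ['window', 'a', 'rice'] (min_width=13, slack=5)
Line 2: ['cherry', 'end', 'dog', 'of'] (min_width=17, slack=1)
Line 3: ['line', 'rectangle'] (min_width=14, slack=4)
Line 4: ['salt'] (min_width=4, slack=14)
Total lines: 4

Answer: 4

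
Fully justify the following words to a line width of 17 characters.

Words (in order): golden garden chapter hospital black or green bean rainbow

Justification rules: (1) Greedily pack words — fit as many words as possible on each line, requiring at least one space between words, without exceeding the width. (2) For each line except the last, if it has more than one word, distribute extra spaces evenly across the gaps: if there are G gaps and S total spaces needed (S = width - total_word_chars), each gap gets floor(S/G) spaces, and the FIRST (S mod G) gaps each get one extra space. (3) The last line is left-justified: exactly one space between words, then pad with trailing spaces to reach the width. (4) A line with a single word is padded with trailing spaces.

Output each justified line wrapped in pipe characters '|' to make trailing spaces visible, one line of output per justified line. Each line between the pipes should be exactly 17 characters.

Answer: |golden     garden|
|chapter  hospital|
|black   or  green|
|bean rainbow     |

Derivation:
Line 1: ['golden', 'garden'] (min_width=13, slack=4)
Line 2: ['chapter', 'hospital'] (min_width=16, slack=1)
Line 3: ['black', 'or', 'green'] (min_width=14, slack=3)
Line 4: ['bean', 'rainbow'] (min_width=12, slack=5)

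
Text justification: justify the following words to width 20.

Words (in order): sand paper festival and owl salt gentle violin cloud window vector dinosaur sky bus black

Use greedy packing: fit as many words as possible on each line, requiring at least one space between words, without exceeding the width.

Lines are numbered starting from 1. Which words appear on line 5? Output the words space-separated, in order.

Answer: bus black

Derivation:
Line 1: ['sand', 'paper', 'festival'] (min_width=19, slack=1)
Line 2: ['and', 'owl', 'salt', 'gentle'] (min_width=19, slack=1)
Line 3: ['violin', 'cloud', 'window'] (min_width=19, slack=1)
Line 4: ['vector', 'dinosaur', 'sky'] (min_width=19, slack=1)
Line 5: ['bus', 'black'] (min_width=9, slack=11)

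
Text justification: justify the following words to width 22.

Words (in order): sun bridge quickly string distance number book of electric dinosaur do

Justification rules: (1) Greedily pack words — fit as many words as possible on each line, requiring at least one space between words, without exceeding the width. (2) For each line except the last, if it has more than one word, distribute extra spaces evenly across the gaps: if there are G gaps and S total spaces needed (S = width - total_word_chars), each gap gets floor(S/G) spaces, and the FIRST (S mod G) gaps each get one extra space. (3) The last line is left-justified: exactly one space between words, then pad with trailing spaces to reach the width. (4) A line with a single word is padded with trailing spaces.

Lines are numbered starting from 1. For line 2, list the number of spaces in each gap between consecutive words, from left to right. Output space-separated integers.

Line 1: ['sun', 'bridge', 'quickly'] (min_width=18, slack=4)
Line 2: ['string', 'distance', 'number'] (min_width=22, slack=0)
Line 3: ['book', 'of', 'electric'] (min_width=16, slack=6)
Line 4: ['dinosaur', 'do'] (min_width=11, slack=11)

Answer: 1 1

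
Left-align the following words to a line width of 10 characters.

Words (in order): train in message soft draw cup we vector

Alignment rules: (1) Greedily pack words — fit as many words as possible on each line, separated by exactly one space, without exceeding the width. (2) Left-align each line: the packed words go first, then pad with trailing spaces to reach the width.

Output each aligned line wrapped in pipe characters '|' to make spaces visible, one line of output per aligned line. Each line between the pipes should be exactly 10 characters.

Answer: |train in  |
|message   |
|soft draw |
|cup we    |
|vector    |

Derivation:
Line 1: ['train', 'in'] (min_width=8, slack=2)
Line 2: ['message'] (min_width=7, slack=3)
Line 3: ['soft', 'draw'] (min_width=9, slack=1)
Line 4: ['cup', 'we'] (min_width=6, slack=4)
Line 5: ['vector'] (min_width=6, slack=4)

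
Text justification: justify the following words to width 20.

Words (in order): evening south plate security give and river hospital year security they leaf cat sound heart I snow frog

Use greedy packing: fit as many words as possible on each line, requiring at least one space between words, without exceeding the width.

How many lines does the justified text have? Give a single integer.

Line 1: ['evening', 'south', 'plate'] (min_width=19, slack=1)
Line 2: ['security', 'give', 'and'] (min_width=17, slack=3)
Line 3: ['river', 'hospital', 'year'] (min_width=19, slack=1)
Line 4: ['security', 'they', 'leaf'] (min_width=18, slack=2)
Line 5: ['cat', 'sound', 'heart', 'I'] (min_width=17, slack=3)
Line 6: ['snow', 'frog'] (min_width=9, slack=11)
Total lines: 6

Answer: 6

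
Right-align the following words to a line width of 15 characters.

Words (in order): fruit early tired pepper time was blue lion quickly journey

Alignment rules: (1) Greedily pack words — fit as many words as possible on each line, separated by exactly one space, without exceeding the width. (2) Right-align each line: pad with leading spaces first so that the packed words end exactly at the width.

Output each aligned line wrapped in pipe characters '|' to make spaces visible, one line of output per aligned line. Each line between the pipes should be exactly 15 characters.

Line 1: ['fruit', 'early'] (min_width=11, slack=4)
Line 2: ['tired', 'pepper'] (min_width=12, slack=3)
Line 3: ['time', 'was', 'blue'] (min_width=13, slack=2)
Line 4: ['lion', 'quickly'] (min_width=12, slack=3)
Line 5: ['journey'] (min_width=7, slack=8)

Answer: |    fruit early|
|   tired pepper|
|  time was blue|
|   lion quickly|
|        journey|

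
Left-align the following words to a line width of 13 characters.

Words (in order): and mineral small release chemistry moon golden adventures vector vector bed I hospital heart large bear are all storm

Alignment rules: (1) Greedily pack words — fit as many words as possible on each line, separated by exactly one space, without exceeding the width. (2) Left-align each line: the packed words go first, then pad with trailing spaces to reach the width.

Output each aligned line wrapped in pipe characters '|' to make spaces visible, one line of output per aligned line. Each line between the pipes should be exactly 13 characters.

Answer: |and mineral  |
|small release|
|chemistry    |
|moon golden  |
|adventures   |
|vector vector|
|bed I        |
|hospital     |
|heart large  |
|bear are all |
|storm        |

Derivation:
Line 1: ['and', 'mineral'] (min_width=11, slack=2)
Line 2: ['small', 'release'] (min_width=13, slack=0)
Line 3: ['chemistry'] (min_width=9, slack=4)
Line 4: ['moon', 'golden'] (min_width=11, slack=2)
Line 5: ['adventures'] (min_width=10, slack=3)
Line 6: ['vector', 'vector'] (min_width=13, slack=0)
Line 7: ['bed', 'I'] (min_width=5, slack=8)
Line 8: ['hospital'] (min_width=8, slack=5)
Line 9: ['heart', 'large'] (min_width=11, slack=2)
Line 10: ['bear', 'are', 'all'] (min_width=12, slack=1)
Line 11: ['storm'] (min_width=5, slack=8)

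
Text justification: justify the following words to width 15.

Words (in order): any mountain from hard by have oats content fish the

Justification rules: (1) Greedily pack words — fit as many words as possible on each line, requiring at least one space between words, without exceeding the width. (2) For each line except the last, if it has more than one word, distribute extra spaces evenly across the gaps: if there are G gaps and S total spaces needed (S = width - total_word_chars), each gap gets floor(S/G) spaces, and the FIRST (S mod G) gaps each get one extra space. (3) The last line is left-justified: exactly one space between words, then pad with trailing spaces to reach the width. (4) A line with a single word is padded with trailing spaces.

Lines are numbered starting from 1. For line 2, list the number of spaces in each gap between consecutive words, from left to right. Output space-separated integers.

Answer: 3 2

Derivation:
Line 1: ['any', 'mountain'] (min_width=12, slack=3)
Line 2: ['from', 'hard', 'by'] (min_width=12, slack=3)
Line 3: ['have', 'oats'] (min_width=9, slack=6)
Line 4: ['content', 'fish'] (min_width=12, slack=3)
Line 5: ['the'] (min_width=3, slack=12)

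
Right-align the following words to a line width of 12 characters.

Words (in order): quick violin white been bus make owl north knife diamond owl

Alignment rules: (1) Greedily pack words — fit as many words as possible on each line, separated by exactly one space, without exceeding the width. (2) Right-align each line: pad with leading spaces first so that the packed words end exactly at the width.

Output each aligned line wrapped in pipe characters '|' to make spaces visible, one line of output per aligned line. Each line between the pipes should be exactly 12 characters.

Line 1: ['quick', 'violin'] (min_width=12, slack=0)
Line 2: ['white', 'been'] (min_width=10, slack=2)
Line 3: ['bus', 'make', 'owl'] (min_width=12, slack=0)
Line 4: ['north', 'knife'] (min_width=11, slack=1)
Line 5: ['diamond', 'owl'] (min_width=11, slack=1)

Answer: |quick violin|
|  white been|
|bus make owl|
| north knife|
| diamond owl|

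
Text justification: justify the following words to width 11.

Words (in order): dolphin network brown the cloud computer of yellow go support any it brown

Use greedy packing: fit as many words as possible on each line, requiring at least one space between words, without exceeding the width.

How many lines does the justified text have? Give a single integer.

Line 1: ['dolphin'] (min_width=7, slack=4)
Line 2: ['network'] (min_width=7, slack=4)
Line 3: ['brown', 'the'] (min_width=9, slack=2)
Line 4: ['cloud'] (min_width=5, slack=6)
Line 5: ['computer', 'of'] (min_width=11, slack=0)
Line 6: ['yellow', 'go'] (min_width=9, slack=2)
Line 7: ['support', 'any'] (min_width=11, slack=0)
Line 8: ['it', 'brown'] (min_width=8, slack=3)
Total lines: 8

Answer: 8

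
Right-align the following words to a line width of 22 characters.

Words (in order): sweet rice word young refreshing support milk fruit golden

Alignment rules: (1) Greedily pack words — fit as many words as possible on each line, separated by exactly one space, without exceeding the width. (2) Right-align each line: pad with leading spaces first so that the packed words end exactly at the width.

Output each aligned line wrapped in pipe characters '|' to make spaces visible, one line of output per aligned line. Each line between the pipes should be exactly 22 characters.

Line 1: ['sweet', 'rice', 'word', 'young'] (min_width=21, slack=1)
Line 2: ['refreshing', 'support'] (min_width=18, slack=4)
Line 3: ['milk', 'fruit', 'golden'] (min_width=17, slack=5)

Answer: | sweet rice word young|
|    refreshing support|
|     milk fruit golden|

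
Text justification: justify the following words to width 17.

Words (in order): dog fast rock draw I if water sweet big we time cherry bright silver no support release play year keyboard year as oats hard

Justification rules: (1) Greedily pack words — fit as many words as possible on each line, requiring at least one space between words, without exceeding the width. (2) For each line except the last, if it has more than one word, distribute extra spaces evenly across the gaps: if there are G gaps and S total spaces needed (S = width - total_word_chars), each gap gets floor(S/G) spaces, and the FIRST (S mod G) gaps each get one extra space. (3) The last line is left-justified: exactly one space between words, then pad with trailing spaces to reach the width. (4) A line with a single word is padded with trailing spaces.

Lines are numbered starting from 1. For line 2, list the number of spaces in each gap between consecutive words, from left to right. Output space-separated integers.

Line 1: ['dog', 'fast', 'rock'] (min_width=13, slack=4)
Line 2: ['draw', 'I', 'if', 'water'] (min_width=15, slack=2)
Line 3: ['sweet', 'big', 'we', 'time'] (min_width=17, slack=0)
Line 4: ['cherry', 'bright'] (min_width=13, slack=4)
Line 5: ['silver', 'no', 'support'] (min_width=17, slack=0)
Line 6: ['release', 'play', 'year'] (min_width=17, slack=0)
Line 7: ['keyboard', 'year', 'as'] (min_width=16, slack=1)
Line 8: ['oats', 'hard'] (min_width=9, slack=8)

Answer: 2 2 1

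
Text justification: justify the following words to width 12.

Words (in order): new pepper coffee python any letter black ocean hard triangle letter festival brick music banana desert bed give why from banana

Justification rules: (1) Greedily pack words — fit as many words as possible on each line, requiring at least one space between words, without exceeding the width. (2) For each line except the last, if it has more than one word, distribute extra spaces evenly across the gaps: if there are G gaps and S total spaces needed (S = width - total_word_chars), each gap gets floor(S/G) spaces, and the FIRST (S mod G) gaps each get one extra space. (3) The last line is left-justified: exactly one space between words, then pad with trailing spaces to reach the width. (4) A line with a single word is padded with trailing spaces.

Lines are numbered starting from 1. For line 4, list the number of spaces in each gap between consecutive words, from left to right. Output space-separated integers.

Line 1: ['new', 'pepper'] (min_width=10, slack=2)
Line 2: ['coffee'] (min_width=6, slack=6)
Line 3: ['python', 'any'] (min_width=10, slack=2)
Line 4: ['letter', 'black'] (min_width=12, slack=0)
Line 5: ['ocean', 'hard'] (min_width=10, slack=2)
Line 6: ['triangle'] (min_width=8, slack=4)
Line 7: ['letter'] (min_width=6, slack=6)
Line 8: ['festival'] (min_width=8, slack=4)
Line 9: ['brick', 'music'] (min_width=11, slack=1)
Line 10: ['banana'] (min_width=6, slack=6)
Line 11: ['desert', 'bed'] (min_width=10, slack=2)
Line 12: ['give', 'why'] (min_width=8, slack=4)
Line 13: ['from', 'banana'] (min_width=11, slack=1)

Answer: 1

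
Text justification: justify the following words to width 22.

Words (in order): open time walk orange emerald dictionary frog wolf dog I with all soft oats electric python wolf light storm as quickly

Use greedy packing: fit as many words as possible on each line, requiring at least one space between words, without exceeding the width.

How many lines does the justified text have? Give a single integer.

Line 1: ['open', 'time', 'walk', 'orange'] (min_width=21, slack=1)
Line 2: ['emerald', 'dictionary'] (min_width=18, slack=4)
Line 3: ['frog', 'wolf', 'dog', 'I', 'with'] (min_width=20, slack=2)
Line 4: ['all', 'soft', 'oats', 'electric'] (min_width=22, slack=0)
Line 5: ['python', 'wolf', 'light'] (min_width=17, slack=5)
Line 6: ['storm', 'as', 'quickly'] (min_width=16, slack=6)
Total lines: 6

Answer: 6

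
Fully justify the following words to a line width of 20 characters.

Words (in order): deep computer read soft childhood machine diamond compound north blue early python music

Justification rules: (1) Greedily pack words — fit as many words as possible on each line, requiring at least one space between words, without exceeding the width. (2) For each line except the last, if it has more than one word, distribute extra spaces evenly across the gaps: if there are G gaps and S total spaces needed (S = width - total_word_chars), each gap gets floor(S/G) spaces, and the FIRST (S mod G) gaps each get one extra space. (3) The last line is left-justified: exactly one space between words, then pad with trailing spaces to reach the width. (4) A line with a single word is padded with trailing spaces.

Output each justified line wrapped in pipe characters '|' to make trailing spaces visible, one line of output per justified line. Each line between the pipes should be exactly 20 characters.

Answer: |deep  computer  read|
|soft       childhood|
|machine      diamond|
|compound  north blue|
|early python music  |

Derivation:
Line 1: ['deep', 'computer', 'read'] (min_width=18, slack=2)
Line 2: ['soft', 'childhood'] (min_width=14, slack=6)
Line 3: ['machine', 'diamond'] (min_width=15, slack=5)
Line 4: ['compound', 'north', 'blue'] (min_width=19, slack=1)
Line 5: ['early', 'python', 'music'] (min_width=18, slack=2)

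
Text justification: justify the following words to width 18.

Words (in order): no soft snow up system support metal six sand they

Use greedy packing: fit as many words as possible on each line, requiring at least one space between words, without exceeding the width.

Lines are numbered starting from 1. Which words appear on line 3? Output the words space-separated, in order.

Answer: metal six sand

Derivation:
Line 1: ['no', 'soft', 'snow', 'up'] (min_width=15, slack=3)
Line 2: ['system', 'support'] (min_width=14, slack=4)
Line 3: ['metal', 'six', 'sand'] (min_width=14, slack=4)
Line 4: ['they'] (min_width=4, slack=14)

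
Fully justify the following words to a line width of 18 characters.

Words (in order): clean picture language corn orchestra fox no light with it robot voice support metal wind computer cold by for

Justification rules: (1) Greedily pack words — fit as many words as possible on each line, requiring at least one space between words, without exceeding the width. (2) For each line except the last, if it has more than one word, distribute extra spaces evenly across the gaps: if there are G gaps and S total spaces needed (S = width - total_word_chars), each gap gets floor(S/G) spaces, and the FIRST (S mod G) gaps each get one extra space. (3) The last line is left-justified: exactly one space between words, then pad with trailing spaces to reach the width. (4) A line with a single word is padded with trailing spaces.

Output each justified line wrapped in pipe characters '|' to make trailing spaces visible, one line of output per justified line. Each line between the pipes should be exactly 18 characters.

Answer: |clean      picture|
|language      corn|
|orchestra  fox  no|
|light    with   it|
|robot        voice|
|support metal wind|
|computer  cold  by|
|for               |

Derivation:
Line 1: ['clean', 'picture'] (min_width=13, slack=5)
Line 2: ['language', 'corn'] (min_width=13, slack=5)
Line 3: ['orchestra', 'fox', 'no'] (min_width=16, slack=2)
Line 4: ['light', 'with', 'it'] (min_width=13, slack=5)
Line 5: ['robot', 'voice'] (min_width=11, slack=7)
Line 6: ['support', 'metal', 'wind'] (min_width=18, slack=0)
Line 7: ['computer', 'cold', 'by'] (min_width=16, slack=2)
Line 8: ['for'] (min_width=3, slack=15)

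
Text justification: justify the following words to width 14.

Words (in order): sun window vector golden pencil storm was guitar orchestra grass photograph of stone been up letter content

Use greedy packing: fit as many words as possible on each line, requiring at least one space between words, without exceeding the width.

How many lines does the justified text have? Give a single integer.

Line 1: ['sun', 'window'] (min_width=10, slack=4)
Line 2: ['vector', 'golden'] (min_width=13, slack=1)
Line 3: ['pencil', 'storm'] (min_width=12, slack=2)
Line 4: ['was', 'guitar'] (min_width=10, slack=4)
Line 5: ['orchestra'] (min_width=9, slack=5)
Line 6: ['grass'] (min_width=5, slack=9)
Line 7: ['photograph', 'of'] (min_width=13, slack=1)
Line 8: ['stone', 'been', 'up'] (min_width=13, slack=1)
Line 9: ['letter', 'content'] (min_width=14, slack=0)
Total lines: 9

Answer: 9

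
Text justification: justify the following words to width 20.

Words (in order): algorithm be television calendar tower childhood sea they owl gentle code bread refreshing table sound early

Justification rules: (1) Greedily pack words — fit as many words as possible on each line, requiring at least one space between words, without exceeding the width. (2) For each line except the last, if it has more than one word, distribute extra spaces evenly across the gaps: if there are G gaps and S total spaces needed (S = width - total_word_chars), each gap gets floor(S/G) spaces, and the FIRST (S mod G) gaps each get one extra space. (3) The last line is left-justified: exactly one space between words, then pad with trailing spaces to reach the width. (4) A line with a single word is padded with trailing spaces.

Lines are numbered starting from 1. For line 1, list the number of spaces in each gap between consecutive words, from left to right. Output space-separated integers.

Answer: 9

Derivation:
Line 1: ['algorithm', 'be'] (min_width=12, slack=8)
Line 2: ['television', 'calendar'] (min_width=19, slack=1)
Line 3: ['tower', 'childhood', 'sea'] (min_width=19, slack=1)
Line 4: ['they', 'owl', 'gentle', 'code'] (min_width=20, slack=0)
Line 5: ['bread', 'refreshing'] (min_width=16, slack=4)
Line 6: ['table', 'sound', 'early'] (min_width=17, slack=3)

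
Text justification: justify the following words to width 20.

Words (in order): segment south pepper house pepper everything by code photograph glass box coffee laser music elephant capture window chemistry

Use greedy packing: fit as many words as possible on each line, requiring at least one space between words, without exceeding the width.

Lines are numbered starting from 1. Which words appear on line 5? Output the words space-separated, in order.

Line 1: ['segment', 'south', 'pepper'] (min_width=20, slack=0)
Line 2: ['house', 'pepper'] (min_width=12, slack=8)
Line 3: ['everything', 'by', 'code'] (min_width=18, slack=2)
Line 4: ['photograph', 'glass', 'box'] (min_width=20, slack=0)
Line 5: ['coffee', 'laser', 'music'] (min_width=18, slack=2)
Line 6: ['elephant', 'capture'] (min_width=16, slack=4)
Line 7: ['window', 'chemistry'] (min_width=16, slack=4)

Answer: coffee laser music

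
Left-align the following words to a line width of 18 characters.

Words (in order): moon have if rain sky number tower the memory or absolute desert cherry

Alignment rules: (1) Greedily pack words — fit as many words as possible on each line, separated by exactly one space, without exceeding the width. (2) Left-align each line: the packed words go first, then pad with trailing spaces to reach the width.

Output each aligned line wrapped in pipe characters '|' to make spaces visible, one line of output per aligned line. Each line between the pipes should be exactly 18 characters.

Line 1: ['moon', 'have', 'if', 'rain'] (min_width=17, slack=1)
Line 2: ['sky', 'number', 'tower'] (min_width=16, slack=2)
Line 3: ['the', 'memory', 'or'] (min_width=13, slack=5)
Line 4: ['absolute', 'desert'] (min_width=15, slack=3)
Line 5: ['cherry'] (min_width=6, slack=12)

Answer: |moon have if rain |
|sky number tower  |
|the memory or     |
|absolute desert   |
|cherry            |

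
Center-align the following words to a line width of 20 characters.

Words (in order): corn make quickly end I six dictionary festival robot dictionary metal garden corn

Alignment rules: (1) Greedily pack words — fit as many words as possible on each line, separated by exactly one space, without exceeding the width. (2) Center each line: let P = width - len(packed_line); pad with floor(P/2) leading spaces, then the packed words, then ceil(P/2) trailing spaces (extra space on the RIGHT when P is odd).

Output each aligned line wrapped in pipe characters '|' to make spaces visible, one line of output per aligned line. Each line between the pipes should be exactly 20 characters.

Answer: | corn make quickly  |
|end I six dictionary|
|   festival robot   |
|  dictionary metal  |
|    garden corn     |

Derivation:
Line 1: ['corn', 'make', 'quickly'] (min_width=17, slack=3)
Line 2: ['end', 'I', 'six', 'dictionary'] (min_width=20, slack=0)
Line 3: ['festival', 'robot'] (min_width=14, slack=6)
Line 4: ['dictionary', 'metal'] (min_width=16, slack=4)
Line 5: ['garden', 'corn'] (min_width=11, slack=9)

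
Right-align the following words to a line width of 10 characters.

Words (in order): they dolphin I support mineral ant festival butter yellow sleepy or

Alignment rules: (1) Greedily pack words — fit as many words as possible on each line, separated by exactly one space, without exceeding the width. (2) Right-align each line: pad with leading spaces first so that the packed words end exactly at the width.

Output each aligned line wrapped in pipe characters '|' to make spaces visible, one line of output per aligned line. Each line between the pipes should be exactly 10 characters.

Line 1: ['they'] (min_width=4, slack=6)
Line 2: ['dolphin', 'I'] (min_width=9, slack=1)
Line 3: ['support'] (min_width=7, slack=3)
Line 4: ['mineral'] (min_width=7, slack=3)
Line 5: ['ant'] (min_width=3, slack=7)
Line 6: ['festival'] (min_width=8, slack=2)
Line 7: ['butter'] (min_width=6, slack=4)
Line 8: ['yellow'] (min_width=6, slack=4)
Line 9: ['sleepy', 'or'] (min_width=9, slack=1)

Answer: |      they|
| dolphin I|
|   support|
|   mineral|
|       ant|
|  festival|
|    butter|
|    yellow|
| sleepy or|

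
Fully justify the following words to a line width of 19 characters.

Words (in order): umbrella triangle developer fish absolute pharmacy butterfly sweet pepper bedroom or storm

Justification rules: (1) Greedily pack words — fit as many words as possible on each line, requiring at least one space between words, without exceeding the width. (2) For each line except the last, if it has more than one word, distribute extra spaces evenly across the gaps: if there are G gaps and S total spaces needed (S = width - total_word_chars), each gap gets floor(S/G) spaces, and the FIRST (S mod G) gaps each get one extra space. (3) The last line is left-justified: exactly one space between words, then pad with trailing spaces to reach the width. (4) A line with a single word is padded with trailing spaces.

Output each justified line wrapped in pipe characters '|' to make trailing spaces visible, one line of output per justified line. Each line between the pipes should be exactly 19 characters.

Line 1: ['umbrella', 'triangle'] (min_width=17, slack=2)
Line 2: ['developer', 'fish'] (min_width=14, slack=5)
Line 3: ['absolute', 'pharmacy'] (min_width=17, slack=2)
Line 4: ['butterfly', 'sweet'] (min_width=15, slack=4)
Line 5: ['pepper', 'bedroom', 'or'] (min_width=17, slack=2)
Line 6: ['storm'] (min_width=5, slack=14)

Answer: |umbrella   triangle|
|developer      fish|
|absolute   pharmacy|
|butterfly     sweet|
|pepper  bedroom  or|
|storm              |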